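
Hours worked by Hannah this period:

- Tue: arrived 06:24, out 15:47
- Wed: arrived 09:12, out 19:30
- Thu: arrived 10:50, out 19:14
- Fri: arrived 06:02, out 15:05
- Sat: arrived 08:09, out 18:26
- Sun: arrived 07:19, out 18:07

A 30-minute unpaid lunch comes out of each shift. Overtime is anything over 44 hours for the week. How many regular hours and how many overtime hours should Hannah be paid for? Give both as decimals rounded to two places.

Tue: 06:24–15:47 = 9 h 23 min; less 30 min break → 8 h 53 min
Wed: 09:12–19:30 = 10 h 18 min; less 30 min break → 9 h 48 min
Thu: 10:50–19:14 = 8 h 24 min; less 30 min break → 7 h 54 min
Fri: 06:02–15:05 = 9 h 3 min; less 30 min break → 8 h 33 min
Sat: 08:09–18:26 = 10 h 17 min; less 30 min break → 9 h 47 min
Sun: 07:19–18:07 = 10 h 48 min; less 30 min break → 10 h 18 min
Total worked: 55 h 13 min = 55.22 h.
Threshold 44 h → overtime 11 h 13 min, regular 44 h 0 min.

Regular 44.00 hours, overtime 11.22 hours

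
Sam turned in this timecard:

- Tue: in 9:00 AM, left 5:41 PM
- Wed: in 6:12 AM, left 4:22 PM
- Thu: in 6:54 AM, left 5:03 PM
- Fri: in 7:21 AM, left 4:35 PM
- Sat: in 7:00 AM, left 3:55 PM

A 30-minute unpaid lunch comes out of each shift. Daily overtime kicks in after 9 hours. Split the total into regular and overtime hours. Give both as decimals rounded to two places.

Tue: 9:00 AM–5:41 PM = 8 h 41 min; less 30 min break → 8 h 11 min
Wed: 6:12 AM–4:22 PM = 10 h 10 min; less 30 min break → 9 h 40 min
Thu: 6:54 AM–5:03 PM = 10 h 9 min; less 30 min break → 9 h 39 min
Fri: 7:21 AM–4:35 PM = 9 h 14 min; less 30 min break → 8 h 44 min
Sat: 7:00 AM–3:55 PM = 8 h 55 min; less 30 min break → 8 h 25 min
Tue reg 8 h 11 min / OT 0 h 0 min; Wed reg 9 h 0 min / OT 0 h 40 min; Thu reg 9 h 0 min / OT 0 h 39 min; Fri reg 8 h 44 min / OT 0 h 0 min; Sat reg 8 h 25 min / OT 0 h 0 min.
Totals: regular 43 h 20 min, overtime 1 h 19 min.

Regular 43.33 hours, overtime 1.32 hours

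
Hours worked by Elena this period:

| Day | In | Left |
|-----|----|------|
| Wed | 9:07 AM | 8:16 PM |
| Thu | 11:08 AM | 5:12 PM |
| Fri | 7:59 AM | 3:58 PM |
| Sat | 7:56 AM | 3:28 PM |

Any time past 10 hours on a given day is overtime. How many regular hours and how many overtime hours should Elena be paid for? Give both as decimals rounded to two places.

Wed: 9:07 AM–8:16 PM = 11 h 9 min
Thu: 11:08 AM–5:12 PM = 6 h 4 min
Fri: 7:59 AM–3:58 PM = 7 h 59 min
Sat: 7:56 AM–3:28 PM = 7 h 32 min
Wed reg 10 h 0 min / OT 1 h 9 min; Thu reg 6 h 4 min / OT 0 h 0 min; Fri reg 7 h 59 min / OT 0 h 0 min; Sat reg 7 h 32 min / OT 0 h 0 min.
Totals: regular 31 h 35 min, overtime 1 h 9 min.

Regular 31.58 hours, overtime 1.15 hours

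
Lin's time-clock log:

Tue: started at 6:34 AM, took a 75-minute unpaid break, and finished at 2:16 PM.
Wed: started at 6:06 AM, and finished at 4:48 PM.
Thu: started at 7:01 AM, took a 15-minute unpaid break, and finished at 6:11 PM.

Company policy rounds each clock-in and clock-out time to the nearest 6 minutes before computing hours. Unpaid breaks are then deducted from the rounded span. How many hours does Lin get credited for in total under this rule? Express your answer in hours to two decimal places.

Tue: in 6:34 AM→6:36 AM, out 2:16 PM→2:18 PM; 7 h 42 min − 75 min = 6 h 27 min
Wed: in 6:06 AM→6:06 AM, out 4:48 PM→4:48 PM; 10 h 42 min
Thu: in 7:01 AM→7:00 AM, out 6:11 PM→6:12 PM; 11 h 12 min − 15 min = 10 h 57 min
Total credited: 28 h 6 min.

28.10 hours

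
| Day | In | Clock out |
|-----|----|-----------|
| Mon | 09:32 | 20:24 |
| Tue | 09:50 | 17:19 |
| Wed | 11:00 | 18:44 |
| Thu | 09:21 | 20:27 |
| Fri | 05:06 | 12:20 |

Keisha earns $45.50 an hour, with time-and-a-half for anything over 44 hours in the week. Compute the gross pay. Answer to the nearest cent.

Mon: 09:32–20:24 = 10 h 52 min
Tue: 09:50–17:19 = 7 h 29 min
Wed: 11:00–18:44 = 7 h 44 min
Thu: 09:21–20:27 = 11 h 6 min
Fri: 05:06–12:20 = 7 h 14 min
Total worked: 44 h 25 min = 2665 min.
Regular 44 h 0 min = 2640 min at $45.50/h; overtime 0 h 25 min = 25 min at $68.25/h.
Pay = (2640 × $45.50 + 25 × $68.25) ÷ 60 = $2030.44.

$2030.44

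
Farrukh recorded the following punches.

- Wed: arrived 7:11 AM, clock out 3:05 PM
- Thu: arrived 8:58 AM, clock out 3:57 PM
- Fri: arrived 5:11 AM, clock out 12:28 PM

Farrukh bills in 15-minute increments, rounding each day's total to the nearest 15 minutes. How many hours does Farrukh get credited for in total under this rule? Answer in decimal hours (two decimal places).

22.25 hours

Wed: 7:11 AM–3:05 PM = 7 h 54 min → rounds to 8 h 0 min
Thu: 8:58 AM–3:57 PM = 6 h 59 min → rounds to 7 h 0 min
Fri: 5:11 AM–12:28 PM = 7 h 17 min → rounds to 7 h 15 min
Total credited: 22 h 15 min.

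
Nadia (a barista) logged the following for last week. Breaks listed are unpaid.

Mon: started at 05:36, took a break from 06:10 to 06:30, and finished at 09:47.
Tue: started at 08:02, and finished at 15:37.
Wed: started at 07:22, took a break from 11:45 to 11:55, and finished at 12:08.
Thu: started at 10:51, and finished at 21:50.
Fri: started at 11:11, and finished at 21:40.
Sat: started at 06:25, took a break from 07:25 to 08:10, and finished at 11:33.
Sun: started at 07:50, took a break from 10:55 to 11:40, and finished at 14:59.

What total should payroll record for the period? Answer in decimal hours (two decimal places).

Mon: 05:36–09:47 = 4 h 11 min; less 20 min break → 3 h 51 min
Tue: 08:02–15:37 = 7 h 35 min
Wed: 07:22–12:08 = 4 h 46 min; less 10 min break → 4 h 36 min
Thu: 10:51–21:50 = 10 h 59 min
Fri: 11:11–21:40 = 10 h 29 min
Sat: 06:25–11:33 = 5 h 8 min; less 45 min break → 4 h 23 min
Sun: 07:50–14:59 = 7 h 9 min; less 45 min break → 6 h 24 min
Total: 3 h 51 min + 7 h 35 min + 4 h 36 min + 10 h 59 min + 10 h 29 min + 4 h 23 min + 6 h 24 min = 48 h 17 min.

48.28 hours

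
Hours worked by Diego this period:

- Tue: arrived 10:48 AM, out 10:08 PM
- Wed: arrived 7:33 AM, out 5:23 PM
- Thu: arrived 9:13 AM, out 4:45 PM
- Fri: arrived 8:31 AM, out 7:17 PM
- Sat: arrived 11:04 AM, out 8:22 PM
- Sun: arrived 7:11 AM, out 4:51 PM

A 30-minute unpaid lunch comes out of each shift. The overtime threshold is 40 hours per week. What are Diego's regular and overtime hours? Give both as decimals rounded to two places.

Tue: 10:48 AM–10:08 PM = 11 h 20 min; less 30 min break → 10 h 50 min
Wed: 7:33 AM–5:23 PM = 9 h 50 min; less 30 min break → 9 h 20 min
Thu: 9:13 AM–4:45 PM = 7 h 32 min; less 30 min break → 7 h 2 min
Fri: 8:31 AM–7:17 PM = 10 h 46 min; less 30 min break → 10 h 16 min
Sat: 11:04 AM–8:22 PM = 9 h 18 min; less 30 min break → 8 h 48 min
Sun: 7:11 AM–4:51 PM = 9 h 40 min; less 30 min break → 9 h 10 min
Total worked: 55 h 26 min = 55.43 h.
Threshold 40 h → overtime 15 h 26 min, regular 40 h 0 min.

Regular 40.00 hours, overtime 15.43 hours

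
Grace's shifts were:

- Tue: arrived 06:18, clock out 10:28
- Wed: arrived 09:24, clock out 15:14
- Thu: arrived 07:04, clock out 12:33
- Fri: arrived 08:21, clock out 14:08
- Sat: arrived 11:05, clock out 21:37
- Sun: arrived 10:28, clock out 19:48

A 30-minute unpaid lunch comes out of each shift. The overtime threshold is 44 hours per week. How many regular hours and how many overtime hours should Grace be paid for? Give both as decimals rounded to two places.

Regular 38.13 hours, overtime 0.00 hours

Tue: 06:18–10:28 = 4 h 10 min; less 30 min break → 3 h 40 min
Wed: 09:24–15:14 = 5 h 50 min; less 30 min break → 5 h 20 min
Thu: 07:04–12:33 = 5 h 29 min; less 30 min break → 4 h 59 min
Fri: 08:21–14:08 = 5 h 47 min; less 30 min break → 5 h 17 min
Sat: 11:05–21:37 = 10 h 32 min; less 30 min break → 10 h 2 min
Sun: 10:28–19:48 = 9 h 20 min; less 30 min break → 8 h 50 min
Total worked: 38 h 8 min = 38.13 h.
Threshold 44 h → overtime 0 h 0 min, regular 38 h 8 min.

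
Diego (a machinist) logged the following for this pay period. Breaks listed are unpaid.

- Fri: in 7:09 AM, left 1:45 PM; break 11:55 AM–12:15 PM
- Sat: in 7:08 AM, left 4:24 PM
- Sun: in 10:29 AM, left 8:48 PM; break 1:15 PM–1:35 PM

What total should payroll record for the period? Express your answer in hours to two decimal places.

25.52 hours

Fri: 7:09 AM–1:45 PM = 6 h 36 min; less 20 min break → 6 h 16 min
Sat: 7:08 AM–4:24 PM = 9 h 16 min
Sun: 10:29 AM–8:48 PM = 10 h 19 min; less 20 min break → 9 h 59 min
Total: 6 h 16 min + 9 h 16 min + 9 h 59 min = 25 h 31 min.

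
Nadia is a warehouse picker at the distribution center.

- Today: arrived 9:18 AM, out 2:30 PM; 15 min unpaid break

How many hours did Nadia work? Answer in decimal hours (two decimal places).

Today: 9:18 AM–2:30 PM = 5 h 12 min; less 15 min break → 4 h 57 min

4.95 hours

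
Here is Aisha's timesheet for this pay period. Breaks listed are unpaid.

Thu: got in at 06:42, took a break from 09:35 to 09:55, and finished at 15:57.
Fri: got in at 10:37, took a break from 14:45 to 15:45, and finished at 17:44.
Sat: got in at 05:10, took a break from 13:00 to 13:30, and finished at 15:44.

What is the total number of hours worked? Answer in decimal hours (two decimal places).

25.10 hours

Thu: 06:42–15:57 = 9 h 15 min; less 20 min break → 8 h 55 min
Fri: 10:37–17:44 = 7 h 7 min; less 60 min break → 6 h 7 min
Sat: 05:10–15:44 = 10 h 34 min; less 30 min break → 10 h 4 min
Total: 8 h 55 min + 6 h 7 min + 10 h 4 min = 25 h 6 min.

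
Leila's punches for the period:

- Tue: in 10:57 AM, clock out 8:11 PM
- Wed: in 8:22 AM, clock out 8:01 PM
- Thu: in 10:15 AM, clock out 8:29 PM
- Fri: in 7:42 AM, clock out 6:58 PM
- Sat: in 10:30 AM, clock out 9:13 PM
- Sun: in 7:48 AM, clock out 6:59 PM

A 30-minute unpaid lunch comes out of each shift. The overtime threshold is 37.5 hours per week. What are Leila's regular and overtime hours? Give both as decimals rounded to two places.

Tue: 10:57 AM–8:11 PM = 9 h 14 min; less 30 min break → 8 h 44 min
Wed: 8:22 AM–8:01 PM = 11 h 39 min; less 30 min break → 11 h 9 min
Thu: 10:15 AM–8:29 PM = 10 h 14 min; less 30 min break → 9 h 44 min
Fri: 7:42 AM–6:58 PM = 11 h 16 min; less 30 min break → 10 h 46 min
Sat: 10:30 AM–9:13 PM = 10 h 43 min; less 30 min break → 10 h 13 min
Sun: 7:48 AM–6:59 PM = 11 h 11 min; less 30 min break → 10 h 41 min
Total worked: 61 h 17 min = 61.28 h.
Threshold 37.5 h → overtime 23 h 47 min, regular 37 h 30 min.

Regular 37.50 hours, overtime 23.78 hours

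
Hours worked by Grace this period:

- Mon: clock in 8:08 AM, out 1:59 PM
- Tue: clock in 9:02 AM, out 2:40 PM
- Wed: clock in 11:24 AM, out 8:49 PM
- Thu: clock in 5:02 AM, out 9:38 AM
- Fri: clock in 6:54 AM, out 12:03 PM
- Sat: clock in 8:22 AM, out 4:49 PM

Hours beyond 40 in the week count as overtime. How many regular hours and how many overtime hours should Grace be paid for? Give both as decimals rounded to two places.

Mon: 8:08 AM–1:59 PM = 5 h 51 min
Tue: 9:02 AM–2:40 PM = 5 h 38 min
Wed: 11:24 AM–8:49 PM = 9 h 25 min
Thu: 5:02 AM–9:38 AM = 4 h 36 min
Fri: 6:54 AM–12:03 PM = 5 h 9 min
Sat: 8:22 AM–4:49 PM = 8 h 27 min
Total worked: 39 h 6 min = 39.10 h.
Threshold 40 h → overtime 0 h 0 min, regular 39 h 6 min.

Regular 39.10 hours, overtime 0.00 hours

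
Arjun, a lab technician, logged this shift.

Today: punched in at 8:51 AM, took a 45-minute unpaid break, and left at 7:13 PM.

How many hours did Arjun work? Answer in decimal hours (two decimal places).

9.62 hours

Today: 8:51 AM–7:13 PM = 10 h 22 min; less 45 min break → 9 h 37 min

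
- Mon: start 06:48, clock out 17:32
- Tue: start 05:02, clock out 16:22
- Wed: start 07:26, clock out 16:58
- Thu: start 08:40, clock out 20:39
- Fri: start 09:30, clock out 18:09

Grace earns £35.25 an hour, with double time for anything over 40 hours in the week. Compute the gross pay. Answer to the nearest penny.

£2272.45

Mon: 06:48–17:32 = 10 h 44 min
Tue: 05:02–16:22 = 11 h 20 min
Wed: 07:26–16:58 = 9 h 32 min
Thu: 08:40–20:39 = 11 h 59 min
Fri: 09:30–18:09 = 8 h 39 min
Total worked: 52 h 14 min = 3134 min.
Regular 40 h 0 min = 2400 min at £35.25/h; overtime 12 h 14 min = 734 min at £70.50/h.
Pay = (2400 × £35.25 + 734 × £70.50) ÷ 60 = £2272.45.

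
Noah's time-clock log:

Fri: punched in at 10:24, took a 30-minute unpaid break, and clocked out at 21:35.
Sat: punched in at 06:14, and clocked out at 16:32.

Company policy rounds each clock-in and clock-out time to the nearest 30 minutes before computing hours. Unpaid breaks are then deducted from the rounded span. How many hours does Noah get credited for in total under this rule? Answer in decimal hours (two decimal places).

Fri: in 10:24→10:30, out 21:35→21:30; 11 h 0 min − 30 min = 10 h 30 min
Sat: in 06:14→06:00, out 16:32→16:30; 10 h 30 min
Total credited: 21 h 0 min.

21.00 hours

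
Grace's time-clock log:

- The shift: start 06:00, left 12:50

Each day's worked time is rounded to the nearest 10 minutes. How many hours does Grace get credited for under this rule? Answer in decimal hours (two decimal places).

The shift: 06:00–12:50 = 6 h 50 min → rounds to 6 h 50 min

6.83 hours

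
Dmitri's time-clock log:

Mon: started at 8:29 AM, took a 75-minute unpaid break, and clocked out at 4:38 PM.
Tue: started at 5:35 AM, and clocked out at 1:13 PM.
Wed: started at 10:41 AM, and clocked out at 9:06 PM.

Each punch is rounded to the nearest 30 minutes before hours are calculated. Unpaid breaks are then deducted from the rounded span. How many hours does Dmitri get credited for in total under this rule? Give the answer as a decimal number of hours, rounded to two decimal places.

Mon: in 8:29 AM→8:30 AM, out 4:38 PM→4:30 PM; 8 h 0 min − 75 min = 6 h 45 min
Tue: in 5:35 AM→5:30 AM, out 1:13 PM→1:00 PM; 7 h 30 min
Wed: in 10:41 AM→10:30 AM, out 9:06 PM→9:00 PM; 10 h 30 min
Total credited: 24 h 45 min.

24.75 hours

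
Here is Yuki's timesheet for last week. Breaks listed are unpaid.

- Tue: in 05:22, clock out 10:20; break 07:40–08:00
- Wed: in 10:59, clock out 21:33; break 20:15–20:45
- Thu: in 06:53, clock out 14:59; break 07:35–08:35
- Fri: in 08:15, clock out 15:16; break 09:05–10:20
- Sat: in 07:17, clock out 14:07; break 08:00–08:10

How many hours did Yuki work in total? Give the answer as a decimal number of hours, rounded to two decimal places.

Tue: 05:22–10:20 = 4 h 58 min; less 20 min break → 4 h 38 min
Wed: 10:59–21:33 = 10 h 34 min; less 30 min break → 10 h 4 min
Thu: 06:53–14:59 = 8 h 6 min; less 60 min break → 7 h 6 min
Fri: 08:15–15:16 = 7 h 1 min; less 75 min break → 5 h 46 min
Sat: 07:17–14:07 = 6 h 50 min; less 10 min break → 6 h 40 min
Total: 4 h 38 min + 10 h 4 min + 7 h 6 min + 5 h 46 min + 6 h 40 min = 34 h 14 min.

34.23 hours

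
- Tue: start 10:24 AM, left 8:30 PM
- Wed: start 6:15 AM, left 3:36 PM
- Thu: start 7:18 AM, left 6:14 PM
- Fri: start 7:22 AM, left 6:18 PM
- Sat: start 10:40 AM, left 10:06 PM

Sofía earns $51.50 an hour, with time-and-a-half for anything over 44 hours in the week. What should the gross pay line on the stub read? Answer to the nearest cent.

$2941.94

Tue: 10:24 AM–8:30 PM = 10 h 6 min
Wed: 6:15 AM–3:36 PM = 9 h 21 min
Thu: 7:18 AM–6:14 PM = 10 h 56 min
Fri: 7:22 AM–6:18 PM = 10 h 56 min
Sat: 10:40 AM–10:06 PM = 11 h 26 min
Total worked: 52 h 45 min = 3165 min.
Regular 44 h 0 min = 2640 min at $51.50/h; overtime 8 h 45 min = 525 min at $77.25/h.
Pay = (2640 × $51.50 + 525 × $77.25) ÷ 60 = $2941.94.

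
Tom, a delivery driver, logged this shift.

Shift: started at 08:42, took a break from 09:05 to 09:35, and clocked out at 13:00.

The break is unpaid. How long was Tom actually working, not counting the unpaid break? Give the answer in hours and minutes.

3 h 48 min

Shift: 08:42–13:00 = 4 h 18 min; less 30 min break → 3 h 48 min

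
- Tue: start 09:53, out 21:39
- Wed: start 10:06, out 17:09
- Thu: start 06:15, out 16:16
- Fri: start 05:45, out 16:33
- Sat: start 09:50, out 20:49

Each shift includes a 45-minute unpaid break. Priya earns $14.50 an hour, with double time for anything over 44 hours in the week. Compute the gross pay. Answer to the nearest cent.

Tue: 09:53–21:39 = 11 h 46 min; less 45 min break → 11 h 1 min
Wed: 10:06–17:09 = 7 h 3 min; less 45 min break → 6 h 18 min
Thu: 06:15–16:16 = 10 h 1 min; less 45 min break → 9 h 16 min
Fri: 05:45–16:33 = 10 h 48 min; less 45 min break → 10 h 3 min
Sat: 09:50–20:49 = 10 h 59 min; less 45 min break → 10 h 14 min
Total worked: 46 h 52 min = 2812 min.
Regular 44 h 0 min = 2640 min at $14.50/h; overtime 2 h 52 min = 172 min at $29.00/h.
Pay = (2640 × $14.50 + 172 × $29.00) ÷ 60 = $721.13.

$721.13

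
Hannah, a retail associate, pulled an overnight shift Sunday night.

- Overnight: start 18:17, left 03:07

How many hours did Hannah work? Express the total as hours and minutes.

Overnight: 18:17 → midnight = 5 h 43 min; midnight → 03:07 = 3 h 7 min; span 8 h 50 min

8 h 50 min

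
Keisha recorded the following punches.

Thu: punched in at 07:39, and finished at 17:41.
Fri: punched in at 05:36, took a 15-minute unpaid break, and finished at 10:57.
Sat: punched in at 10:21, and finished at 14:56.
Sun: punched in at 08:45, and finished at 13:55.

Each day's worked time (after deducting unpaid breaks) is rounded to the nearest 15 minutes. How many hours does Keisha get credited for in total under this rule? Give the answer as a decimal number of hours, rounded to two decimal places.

Thu: 07:39–17:41 = 10 h 2 min → rounds to 10 h 0 min
Fri: 05:36–10:57 = 5 h 21 min − 15 min = 5 h 6 min → rounds to 5 h 0 min
Sat: 10:21–14:56 = 4 h 35 min → rounds to 4 h 30 min
Sun: 08:45–13:55 = 5 h 10 min → rounds to 5 h 15 min
Total credited: 24 h 45 min.

24.75 hours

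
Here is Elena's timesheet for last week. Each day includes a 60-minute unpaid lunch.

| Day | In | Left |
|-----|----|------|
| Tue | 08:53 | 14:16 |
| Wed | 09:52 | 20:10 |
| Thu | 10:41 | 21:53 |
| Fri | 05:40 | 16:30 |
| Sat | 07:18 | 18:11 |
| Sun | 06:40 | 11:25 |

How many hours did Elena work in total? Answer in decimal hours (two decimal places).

47.35 hours

Tue: 08:53–14:16 = 5 h 23 min; less 60 min break → 4 h 23 min
Wed: 09:52–20:10 = 10 h 18 min; less 60 min break → 9 h 18 min
Thu: 10:41–21:53 = 11 h 12 min; less 60 min break → 10 h 12 min
Fri: 05:40–16:30 = 10 h 50 min; less 60 min break → 9 h 50 min
Sat: 07:18–18:11 = 10 h 53 min; less 60 min break → 9 h 53 min
Sun: 06:40–11:25 = 4 h 45 min; less 60 min break → 3 h 45 min
Total: 4 h 23 min + 9 h 18 min + 10 h 12 min + 9 h 50 min + 9 h 53 min + 3 h 45 min = 47 h 21 min.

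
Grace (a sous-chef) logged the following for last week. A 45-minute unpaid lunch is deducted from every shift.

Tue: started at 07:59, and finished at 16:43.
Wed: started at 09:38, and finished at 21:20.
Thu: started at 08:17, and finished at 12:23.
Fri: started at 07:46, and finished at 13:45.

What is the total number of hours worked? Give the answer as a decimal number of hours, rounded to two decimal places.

Tue: 07:59–16:43 = 8 h 44 min; less 45 min break → 7 h 59 min
Wed: 09:38–21:20 = 11 h 42 min; less 45 min break → 10 h 57 min
Thu: 08:17–12:23 = 4 h 6 min; less 45 min break → 3 h 21 min
Fri: 07:46–13:45 = 5 h 59 min; less 45 min break → 5 h 14 min
Total: 7 h 59 min + 10 h 57 min + 3 h 21 min + 5 h 14 min = 27 h 31 min.

27.52 hours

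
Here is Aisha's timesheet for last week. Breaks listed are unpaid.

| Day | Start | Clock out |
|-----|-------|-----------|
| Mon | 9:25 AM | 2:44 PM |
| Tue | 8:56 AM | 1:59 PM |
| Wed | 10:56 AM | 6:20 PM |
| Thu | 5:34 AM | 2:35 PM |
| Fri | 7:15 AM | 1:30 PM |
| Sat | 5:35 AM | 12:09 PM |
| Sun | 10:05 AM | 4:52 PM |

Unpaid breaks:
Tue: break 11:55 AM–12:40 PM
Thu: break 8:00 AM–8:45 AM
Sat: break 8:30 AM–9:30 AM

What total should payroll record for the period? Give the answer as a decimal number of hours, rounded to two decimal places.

Mon: 9:25 AM–2:44 PM = 5 h 19 min
Tue: 8:56 AM–1:59 PM = 5 h 3 min; less 45 min break → 4 h 18 min
Wed: 10:56 AM–6:20 PM = 7 h 24 min
Thu: 5:34 AM–2:35 PM = 9 h 1 min; less 45 min break → 8 h 16 min
Fri: 7:15 AM–1:30 PM = 6 h 15 min
Sat: 5:35 AM–12:09 PM = 6 h 34 min; less 60 min break → 5 h 34 min
Sun: 10:05 AM–4:52 PM = 6 h 47 min
Total: 5 h 19 min + 4 h 18 min + 7 h 24 min + 8 h 16 min + 6 h 15 min + 5 h 34 min + 6 h 47 min = 43 h 53 min.

43.88 hours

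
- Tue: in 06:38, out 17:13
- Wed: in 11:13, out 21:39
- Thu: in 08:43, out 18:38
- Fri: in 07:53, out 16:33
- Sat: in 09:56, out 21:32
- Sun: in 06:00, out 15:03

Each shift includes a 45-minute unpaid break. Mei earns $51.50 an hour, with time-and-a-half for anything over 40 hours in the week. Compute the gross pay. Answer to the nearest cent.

Tue: 06:38–17:13 = 10 h 35 min; less 45 min break → 9 h 50 min
Wed: 11:13–21:39 = 10 h 26 min; less 45 min break → 9 h 41 min
Thu: 08:43–18:38 = 9 h 55 min; less 45 min break → 9 h 10 min
Fri: 07:53–16:33 = 8 h 40 min; less 45 min break → 7 h 55 min
Sat: 09:56–21:32 = 11 h 36 min; less 45 min break → 10 h 51 min
Sun: 06:00–15:03 = 9 h 3 min; less 45 min break → 8 h 18 min
Total worked: 55 h 45 min = 3345 min.
Regular 40 h 0 min = 2400 min at $51.50/h; overtime 15 h 45 min = 945 min at $77.25/h.
Pay = (2400 × $51.50 + 945 × $77.25) ÷ 60 = $3276.69.

$3276.69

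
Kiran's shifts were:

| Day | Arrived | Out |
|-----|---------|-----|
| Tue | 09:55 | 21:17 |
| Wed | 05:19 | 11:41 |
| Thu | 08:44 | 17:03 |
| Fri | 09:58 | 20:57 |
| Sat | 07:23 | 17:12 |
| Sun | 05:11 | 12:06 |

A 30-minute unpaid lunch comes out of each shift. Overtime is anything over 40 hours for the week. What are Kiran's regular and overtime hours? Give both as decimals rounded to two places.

Tue: 09:55–21:17 = 11 h 22 min; less 30 min break → 10 h 52 min
Wed: 05:19–11:41 = 6 h 22 min; less 30 min break → 5 h 52 min
Thu: 08:44–17:03 = 8 h 19 min; less 30 min break → 7 h 49 min
Fri: 09:58–20:57 = 10 h 59 min; less 30 min break → 10 h 29 min
Sat: 07:23–17:12 = 9 h 49 min; less 30 min break → 9 h 19 min
Sun: 05:11–12:06 = 6 h 55 min; less 30 min break → 6 h 25 min
Total worked: 50 h 46 min = 50.77 h.
Threshold 40 h → overtime 10 h 46 min, regular 40 h 0 min.

Regular 40.00 hours, overtime 10.77 hours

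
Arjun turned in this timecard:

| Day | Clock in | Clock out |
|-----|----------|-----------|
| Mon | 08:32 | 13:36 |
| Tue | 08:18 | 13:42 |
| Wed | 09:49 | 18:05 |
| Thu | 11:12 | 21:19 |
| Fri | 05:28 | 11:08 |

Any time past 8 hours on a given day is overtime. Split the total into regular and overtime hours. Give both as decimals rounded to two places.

Mon: 08:32–13:36 = 5 h 4 min
Tue: 08:18–13:42 = 5 h 24 min
Wed: 09:49–18:05 = 8 h 16 min
Thu: 11:12–21:19 = 10 h 7 min
Fri: 05:28–11:08 = 5 h 40 min
Mon reg 5 h 4 min / OT 0 h 0 min; Tue reg 5 h 24 min / OT 0 h 0 min; Wed reg 8 h 0 min / OT 0 h 16 min; Thu reg 8 h 0 min / OT 2 h 7 min; Fri reg 5 h 40 min / OT 0 h 0 min.
Totals: regular 32 h 8 min, overtime 2 h 23 min.

Regular 32.13 hours, overtime 2.38 hours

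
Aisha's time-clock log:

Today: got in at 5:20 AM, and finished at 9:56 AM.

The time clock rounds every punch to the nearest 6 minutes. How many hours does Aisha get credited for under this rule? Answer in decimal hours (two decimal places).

4.60 hours

Today: in 5:20 AM→5:18 AM, out 9:56 AM→9:54 AM; 4 h 36 min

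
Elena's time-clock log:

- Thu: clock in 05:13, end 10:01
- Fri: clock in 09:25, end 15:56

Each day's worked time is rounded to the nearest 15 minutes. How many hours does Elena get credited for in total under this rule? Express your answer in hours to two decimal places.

Thu: 05:13–10:01 = 4 h 48 min → rounds to 4 h 45 min
Fri: 09:25–15:56 = 6 h 31 min → rounds to 6 h 30 min
Total credited: 11 h 15 min.

11.25 hours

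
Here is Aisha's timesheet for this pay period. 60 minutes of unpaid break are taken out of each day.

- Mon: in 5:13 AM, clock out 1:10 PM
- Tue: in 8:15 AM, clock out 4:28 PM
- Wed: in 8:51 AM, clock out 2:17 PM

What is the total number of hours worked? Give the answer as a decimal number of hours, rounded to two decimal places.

18.60 hours

Mon: 5:13 AM–1:10 PM = 7 h 57 min; less 60 min break → 6 h 57 min
Tue: 8:15 AM–4:28 PM = 8 h 13 min; less 60 min break → 7 h 13 min
Wed: 8:51 AM–2:17 PM = 5 h 26 min; less 60 min break → 4 h 26 min
Total: 6 h 57 min + 7 h 13 min + 4 h 26 min = 18 h 36 min.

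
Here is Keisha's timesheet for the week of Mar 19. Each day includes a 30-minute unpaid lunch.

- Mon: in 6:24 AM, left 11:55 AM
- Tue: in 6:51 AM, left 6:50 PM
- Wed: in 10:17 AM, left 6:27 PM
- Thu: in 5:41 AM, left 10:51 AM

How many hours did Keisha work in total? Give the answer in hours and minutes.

Mon: 6:24 AM–11:55 AM = 5 h 31 min; less 30 min break → 5 h 1 min
Tue: 6:51 AM–6:50 PM = 11 h 59 min; less 30 min break → 11 h 29 min
Wed: 10:17 AM–6:27 PM = 8 h 10 min; less 30 min break → 7 h 40 min
Thu: 5:41 AM–10:51 AM = 5 h 10 min; less 30 min break → 4 h 40 min
Total: 5 h 1 min + 11 h 29 min + 7 h 40 min + 4 h 40 min = 28 h 50 min.

28 h 50 min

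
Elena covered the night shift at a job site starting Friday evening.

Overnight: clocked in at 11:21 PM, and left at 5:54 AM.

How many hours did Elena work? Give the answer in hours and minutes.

6 h 33 min

Overnight: 11:21 PM → midnight = 0 h 39 min; midnight → 5:54 AM = 5 h 54 min; span 6 h 33 min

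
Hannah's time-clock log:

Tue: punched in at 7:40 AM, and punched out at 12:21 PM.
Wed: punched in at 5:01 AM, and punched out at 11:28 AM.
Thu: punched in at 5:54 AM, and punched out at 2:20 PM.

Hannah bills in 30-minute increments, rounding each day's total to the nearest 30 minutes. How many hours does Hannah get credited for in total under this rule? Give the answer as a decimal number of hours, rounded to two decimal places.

19.50 hours

Tue: 7:40 AM–12:21 PM = 4 h 41 min → rounds to 4 h 30 min
Wed: 5:01 AM–11:28 AM = 6 h 27 min → rounds to 6 h 30 min
Thu: 5:54 AM–2:20 PM = 8 h 26 min → rounds to 8 h 30 min
Total credited: 19 h 30 min.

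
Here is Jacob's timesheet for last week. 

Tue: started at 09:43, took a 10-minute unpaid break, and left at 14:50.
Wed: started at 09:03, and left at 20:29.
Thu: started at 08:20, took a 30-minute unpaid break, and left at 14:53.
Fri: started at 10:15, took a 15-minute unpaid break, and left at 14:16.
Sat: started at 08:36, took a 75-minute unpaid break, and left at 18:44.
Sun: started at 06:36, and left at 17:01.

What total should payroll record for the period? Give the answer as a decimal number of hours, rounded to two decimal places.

45.50 hours

Tue: 09:43–14:50 = 5 h 7 min; less 10 min break → 4 h 57 min
Wed: 09:03–20:29 = 11 h 26 min
Thu: 08:20–14:53 = 6 h 33 min; less 30 min break → 6 h 3 min
Fri: 10:15–14:16 = 4 h 1 min; less 15 min break → 3 h 46 min
Sat: 08:36–18:44 = 10 h 8 min; less 75 min break → 8 h 53 min
Sun: 06:36–17:01 = 10 h 25 min
Total: 4 h 57 min + 11 h 26 min + 6 h 3 min + 3 h 46 min + 8 h 53 min + 10 h 25 min = 45 h 30 min.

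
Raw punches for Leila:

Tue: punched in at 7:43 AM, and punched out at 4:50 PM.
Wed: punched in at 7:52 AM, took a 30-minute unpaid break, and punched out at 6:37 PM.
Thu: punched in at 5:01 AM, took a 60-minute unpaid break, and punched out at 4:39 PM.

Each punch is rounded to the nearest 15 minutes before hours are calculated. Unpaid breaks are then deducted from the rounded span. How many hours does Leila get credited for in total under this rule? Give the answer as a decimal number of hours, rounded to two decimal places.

30.00 hours

Tue: in 7:43 AM→7:45 AM, out 4:50 PM→4:45 PM; 9 h 0 min
Wed: in 7:52 AM→7:45 AM, out 6:37 PM→6:30 PM; 10 h 45 min − 30 min = 10 h 15 min
Thu: in 5:01 AM→5:00 AM, out 4:39 PM→4:45 PM; 11 h 45 min − 60 min = 10 h 45 min
Total credited: 30 h 0 min.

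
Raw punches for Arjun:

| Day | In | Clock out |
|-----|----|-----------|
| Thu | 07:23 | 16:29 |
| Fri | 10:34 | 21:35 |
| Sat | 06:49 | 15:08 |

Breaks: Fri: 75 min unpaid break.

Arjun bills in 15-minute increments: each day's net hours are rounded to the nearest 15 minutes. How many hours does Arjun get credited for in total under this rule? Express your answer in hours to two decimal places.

Thu: 07:23–16:29 = 9 h 6 min → rounds to 9 h 0 min
Fri: 10:34–21:35 = 11 h 1 min − 75 min = 9 h 46 min → rounds to 9 h 45 min
Sat: 06:49–15:08 = 8 h 19 min → rounds to 8 h 15 min
Total credited: 27 h 0 min.

27.00 hours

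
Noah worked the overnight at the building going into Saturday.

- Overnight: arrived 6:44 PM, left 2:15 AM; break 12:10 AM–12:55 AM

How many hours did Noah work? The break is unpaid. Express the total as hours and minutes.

Overnight: 6:44 PM → midnight = 5 h 16 min; midnight → 2:15 AM = 2 h 15 min; span 7 h 31 min; less 45 min break → 6 h 46 min

6 h 46 min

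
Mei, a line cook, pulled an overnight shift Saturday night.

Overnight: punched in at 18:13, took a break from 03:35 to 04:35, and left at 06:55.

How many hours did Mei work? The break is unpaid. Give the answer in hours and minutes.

Overnight: 18:13 → midnight = 5 h 47 min; midnight → 06:55 = 6 h 55 min; span 12 h 42 min; less 60 min break → 11 h 42 min

11 h 42 min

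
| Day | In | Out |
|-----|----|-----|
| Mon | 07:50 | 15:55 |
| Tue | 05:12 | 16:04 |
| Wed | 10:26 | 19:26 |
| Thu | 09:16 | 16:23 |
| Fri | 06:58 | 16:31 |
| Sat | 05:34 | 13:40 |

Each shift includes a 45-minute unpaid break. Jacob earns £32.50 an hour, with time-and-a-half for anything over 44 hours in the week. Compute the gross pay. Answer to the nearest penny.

Mon: 07:50–15:55 = 8 h 5 min; less 45 min break → 7 h 20 min
Tue: 05:12–16:04 = 10 h 52 min; less 45 min break → 10 h 7 min
Wed: 10:26–19:26 = 9 h 0 min; less 45 min break → 8 h 15 min
Thu: 09:16–16:23 = 7 h 7 min; less 45 min break → 6 h 22 min
Fri: 06:58–16:31 = 9 h 33 min; less 45 min break → 8 h 48 min
Sat: 05:34–13:40 = 8 h 6 min; less 45 min break → 7 h 21 min
Total worked: 48 h 13 min = 2893 min.
Regular 44 h 0 min = 2640 min at £32.50/h; overtime 4 h 13 min = 253 min at £48.75/h.
Pay = (2640 × £32.50 + 253 × £48.75) ÷ 60 = £1635.56.

£1635.56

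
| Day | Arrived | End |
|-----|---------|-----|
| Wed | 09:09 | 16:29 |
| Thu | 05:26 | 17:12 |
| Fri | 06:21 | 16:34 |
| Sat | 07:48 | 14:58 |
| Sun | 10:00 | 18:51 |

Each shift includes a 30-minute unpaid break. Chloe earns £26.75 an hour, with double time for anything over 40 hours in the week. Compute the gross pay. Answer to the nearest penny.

£1221.58

Wed: 09:09–16:29 = 7 h 20 min; less 30 min break → 6 h 50 min
Thu: 05:26–17:12 = 11 h 46 min; less 30 min break → 11 h 16 min
Fri: 06:21–16:34 = 10 h 13 min; less 30 min break → 9 h 43 min
Sat: 07:48–14:58 = 7 h 10 min; less 30 min break → 6 h 40 min
Sun: 10:00–18:51 = 8 h 51 min; less 30 min break → 8 h 21 min
Total worked: 42 h 50 min = 2570 min.
Regular 40 h 0 min = 2400 min at £26.75/h; overtime 2 h 50 min = 170 min at £53.50/h.
Pay = (2400 × £26.75 + 170 × £53.50) ÷ 60 = £1221.58.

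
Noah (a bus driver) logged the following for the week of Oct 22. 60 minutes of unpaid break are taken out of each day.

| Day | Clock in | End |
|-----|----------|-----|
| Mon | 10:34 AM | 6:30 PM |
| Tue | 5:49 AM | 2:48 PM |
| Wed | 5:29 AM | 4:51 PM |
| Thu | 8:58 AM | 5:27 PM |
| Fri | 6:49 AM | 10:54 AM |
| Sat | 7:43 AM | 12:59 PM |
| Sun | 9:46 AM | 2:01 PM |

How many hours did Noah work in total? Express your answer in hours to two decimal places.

Mon: 10:34 AM–6:30 PM = 7 h 56 min; less 60 min break → 6 h 56 min
Tue: 5:49 AM–2:48 PM = 8 h 59 min; less 60 min break → 7 h 59 min
Wed: 5:29 AM–4:51 PM = 11 h 22 min; less 60 min break → 10 h 22 min
Thu: 8:58 AM–5:27 PM = 8 h 29 min; less 60 min break → 7 h 29 min
Fri: 6:49 AM–10:54 AM = 4 h 5 min; less 60 min break → 3 h 5 min
Sat: 7:43 AM–12:59 PM = 5 h 16 min; less 60 min break → 4 h 16 min
Sun: 9:46 AM–2:01 PM = 4 h 15 min; less 60 min break → 3 h 15 min
Total: 6 h 56 min + 7 h 59 min + 10 h 22 min + 7 h 29 min + 3 h 5 min + 4 h 16 min + 3 h 15 min = 43 h 22 min.

43.37 hours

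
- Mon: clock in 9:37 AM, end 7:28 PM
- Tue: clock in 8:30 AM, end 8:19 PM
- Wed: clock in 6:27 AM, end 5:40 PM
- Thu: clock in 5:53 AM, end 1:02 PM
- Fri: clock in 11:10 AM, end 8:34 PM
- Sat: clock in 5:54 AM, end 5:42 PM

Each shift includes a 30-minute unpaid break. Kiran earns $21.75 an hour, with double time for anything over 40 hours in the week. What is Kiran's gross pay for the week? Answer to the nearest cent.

$1663.15

Mon: 9:37 AM–7:28 PM = 9 h 51 min; less 30 min break → 9 h 21 min
Tue: 8:30 AM–8:19 PM = 11 h 49 min; less 30 min break → 11 h 19 min
Wed: 6:27 AM–5:40 PM = 11 h 13 min; less 30 min break → 10 h 43 min
Thu: 5:53 AM–1:02 PM = 7 h 9 min; less 30 min break → 6 h 39 min
Fri: 11:10 AM–8:34 PM = 9 h 24 min; less 30 min break → 8 h 54 min
Sat: 5:54 AM–5:42 PM = 11 h 48 min; less 30 min break → 11 h 18 min
Total worked: 58 h 14 min = 3494 min.
Regular 40 h 0 min = 2400 min at $21.75/h; overtime 18 h 14 min = 1094 min at $43.50/h.
Pay = (2400 × $21.75 + 1094 × $43.50) ÷ 60 = $1663.15.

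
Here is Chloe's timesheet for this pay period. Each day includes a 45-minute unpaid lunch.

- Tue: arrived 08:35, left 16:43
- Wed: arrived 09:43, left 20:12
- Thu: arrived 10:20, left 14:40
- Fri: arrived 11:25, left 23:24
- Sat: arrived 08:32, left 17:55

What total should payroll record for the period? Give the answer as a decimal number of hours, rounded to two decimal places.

40.57 hours

Tue: 08:35–16:43 = 8 h 8 min; less 45 min break → 7 h 23 min
Wed: 09:43–20:12 = 10 h 29 min; less 45 min break → 9 h 44 min
Thu: 10:20–14:40 = 4 h 20 min; less 45 min break → 3 h 35 min
Fri: 11:25–23:24 = 11 h 59 min; less 45 min break → 11 h 14 min
Sat: 08:32–17:55 = 9 h 23 min; less 45 min break → 8 h 38 min
Total: 7 h 23 min + 9 h 44 min + 3 h 35 min + 11 h 14 min + 8 h 38 min = 40 h 34 min.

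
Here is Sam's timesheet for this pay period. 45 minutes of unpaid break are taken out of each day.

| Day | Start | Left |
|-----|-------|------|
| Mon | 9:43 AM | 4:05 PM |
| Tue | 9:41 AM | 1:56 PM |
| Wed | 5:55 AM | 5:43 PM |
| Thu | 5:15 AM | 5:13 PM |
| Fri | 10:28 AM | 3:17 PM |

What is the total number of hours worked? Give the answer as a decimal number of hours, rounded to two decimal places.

35.45 hours

Mon: 9:43 AM–4:05 PM = 6 h 22 min; less 45 min break → 5 h 37 min
Tue: 9:41 AM–1:56 PM = 4 h 15 min; less 45 min break → 3 h 30 min
Wed: 5:55 AM–5:43 PM = 11 h 48 min; less 45 min break → 11 h 3 min
Thu: 5:15 AM–5:13 PM = 11 h 58 min; less 45 min break → 11 h 13 min
Fri: 10:28 AM–3:17 PM = 4 h 49 min; less 45 min break → 4 h 4 min
Total: 5 h 37 min + 3 h 30 min + 11 h 3 min + 11 h 13 min + 4 h 4 min = 35 h 27 min.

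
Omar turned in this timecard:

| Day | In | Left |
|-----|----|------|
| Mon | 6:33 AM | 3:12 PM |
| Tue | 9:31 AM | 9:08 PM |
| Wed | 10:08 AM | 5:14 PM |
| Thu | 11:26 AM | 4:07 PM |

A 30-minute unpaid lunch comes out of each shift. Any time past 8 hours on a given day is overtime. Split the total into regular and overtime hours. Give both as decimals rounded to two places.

Mon: 6:33 AM–3:12 PM = 8 h 39 min; less 30 min break → 8 h 9 min
Tue: 9:31 AM–9:08 PM = 11 h 37 min; less 30 min break → 11 h 7 min
Wed: 10:08 AM–5:14 PM = 7 h 6 min; less 30 min break → 6 h 36 min
Thu: 11:26 AM–4:07 PM = 4 h 41 min; less 30 min break → 4 h 11 min
Mon reg 8 h 0 min / OT 0 h 9 min; Tue reg 8 h 0 min / OT 3 h 7 min; Wed reg 6 h 36 min / OT 0 h 0 min; Thu reg 4 h 11 min / OT 0 h 0 min.
Totals: regular 26 h 47 min, overtime 3 h 16 min.

Regular 26.78 hours, overtime 3.27 hours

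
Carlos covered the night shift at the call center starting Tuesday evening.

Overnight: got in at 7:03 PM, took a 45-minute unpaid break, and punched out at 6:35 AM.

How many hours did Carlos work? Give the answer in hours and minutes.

10 h 47 min

Overnight: 7:03 PM → midnight = 4 h 57 min; midnight → 6:35 AM = 6 h 35 min; span 11 h 32 min; less 45 min break → 10 h 47 min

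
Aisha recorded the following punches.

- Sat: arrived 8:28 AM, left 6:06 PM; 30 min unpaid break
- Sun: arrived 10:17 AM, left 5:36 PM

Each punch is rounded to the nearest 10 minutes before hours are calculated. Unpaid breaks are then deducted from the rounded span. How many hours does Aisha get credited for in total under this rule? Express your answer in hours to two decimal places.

16.50 hours

Sat: in 8:28 AM→8:30 AM, out 6:06 PM→6:10 PM; 9 h 40 min − 30 min = 9 h 10 min
Sun: in 10:17 AM→10:20 AM, out 5:36 PM→5:40 PM; 7 h 20 min
Total credited: 16 h 30 min.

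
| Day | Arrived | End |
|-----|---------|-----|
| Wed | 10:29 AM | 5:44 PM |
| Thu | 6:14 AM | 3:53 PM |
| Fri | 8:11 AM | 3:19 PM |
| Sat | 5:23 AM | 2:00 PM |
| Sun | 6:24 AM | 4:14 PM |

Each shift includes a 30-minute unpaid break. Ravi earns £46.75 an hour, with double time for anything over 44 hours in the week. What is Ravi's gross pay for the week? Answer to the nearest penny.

Wed: 10:29 AM–5:44 PM = 7 h 15 min; less 30 min break → 6 h 45 min
Thu: 6:14 AM–3:53 PM = 9 h 39 min; less 30 min break → 9 h 9 min
Fri: 8:11 AM–3:19 PM = 7 h 8 min; less 30 min break → 6 h 38 min
Sat: 5:23 AM–2:00 PM = 8 h 37 min; less 30 min break → 8 h 7 min
Sun: 6:24 AM–4:14 PM = 9 h 50 min; less 30 min break → 9 h 20 min
Total worked: 39 h 59 min = 2399 min.
Regular 39 h 59 min = 2399 min at £46.75/h; overtime 0 h 0 min = 0 min at £93.50/h.
Pay = (2399 × £46.75 + 0 × £93.50) ÷ 60 = £1869.22.

£1869.22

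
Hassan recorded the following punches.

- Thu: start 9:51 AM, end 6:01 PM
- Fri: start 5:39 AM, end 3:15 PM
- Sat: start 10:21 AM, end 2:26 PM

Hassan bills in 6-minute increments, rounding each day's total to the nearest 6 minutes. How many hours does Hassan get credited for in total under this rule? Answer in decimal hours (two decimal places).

21.90 hours

Thu: 9:51 AM–6:01 PM = 8 h 10 min → rounds to 8 h 12 min
Fri: 5:39 AM–3:15 PM = 9 h 36 min → rounds to 9 h 36 min
Sat: 10:21 AM–2:26 PM = 4 h 5 min → rounds to 4 h 6 min
Total credited: 21 h 54 min.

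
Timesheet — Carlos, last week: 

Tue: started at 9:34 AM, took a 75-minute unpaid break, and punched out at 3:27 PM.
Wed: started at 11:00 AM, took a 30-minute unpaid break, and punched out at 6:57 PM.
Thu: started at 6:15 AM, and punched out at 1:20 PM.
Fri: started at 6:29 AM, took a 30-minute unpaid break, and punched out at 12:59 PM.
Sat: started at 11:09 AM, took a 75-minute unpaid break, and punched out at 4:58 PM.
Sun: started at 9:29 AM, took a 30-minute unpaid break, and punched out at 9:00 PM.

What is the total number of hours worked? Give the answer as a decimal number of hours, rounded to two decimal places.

Tue: 9:34 AM–3:27 PM = 5 h 53 min; less 75 min break → 4 h 38 min
Wed: 11:00 AM–6:57 PM = 7 h 57 min; less 30 min break → 7 h 27 min
Thu: 6:15 AM–1:20 PM = 7 h 5 min
Fri: 6:29 AM–12:59 PM = 6 h 30 min; less 30 min break → 6 h 0 min
Sat: 11:09 AM–4:58 PM = 5 h 49 min; less 75 min break → 4 h 34 min
Sun: 9:29 AM–9:00 PM = 11 h 31 min; less 30 min break → 11 h 1 min
Total: 4 h 38 min + 7 h 27 min + 7 h 5 min + 6 h 0 min + 4 h 34 min + 11 h 1 min = 40 h 45 min.

40.75 hours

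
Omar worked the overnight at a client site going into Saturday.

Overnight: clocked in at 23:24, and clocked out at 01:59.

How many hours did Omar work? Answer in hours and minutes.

2 h 35 min

Overnight: 23:24 → midnight = 0 h 36 min; midnight → 01:59 = 1 h 59 min; span 2 h 35 min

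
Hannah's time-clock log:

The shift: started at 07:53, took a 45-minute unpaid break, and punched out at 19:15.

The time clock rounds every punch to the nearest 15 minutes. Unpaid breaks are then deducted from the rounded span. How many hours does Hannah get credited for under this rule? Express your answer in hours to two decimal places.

The shift: in 07:53→08:00, out 19:15→19:15; 11 h 15 min − 45 min = 10 h 30 min

10.50 hours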